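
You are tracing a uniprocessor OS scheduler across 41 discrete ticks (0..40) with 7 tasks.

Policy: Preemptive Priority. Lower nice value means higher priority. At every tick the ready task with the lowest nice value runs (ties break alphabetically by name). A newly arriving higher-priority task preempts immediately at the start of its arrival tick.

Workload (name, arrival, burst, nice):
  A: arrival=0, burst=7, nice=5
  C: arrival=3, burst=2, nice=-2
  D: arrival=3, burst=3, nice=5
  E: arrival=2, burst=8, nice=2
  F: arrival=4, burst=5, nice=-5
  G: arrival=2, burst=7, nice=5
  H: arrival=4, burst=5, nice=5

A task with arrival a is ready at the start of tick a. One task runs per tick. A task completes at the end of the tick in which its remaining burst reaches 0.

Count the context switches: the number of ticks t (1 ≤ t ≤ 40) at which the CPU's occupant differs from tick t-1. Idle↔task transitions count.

context switches = 10

t=0: ready={A} → run A
t=1: ready={A} → run A
t=2: ready={A,E,G} → run E
t=3: ready={A,C,D,E,G} → run C
t=4: ready={A,C,D,E,F,G,H} → run F
t=5: ready={A,C,D,E,F,G,H} → run F
t=6: ready={A,C,D,E,F,G,H} → run F
t=7: ready={A,C,D,E,F,G,H} → run F
t=8: ready={A,C,D,E,F,G,H} → run F
t=9: ready={A,C,D,E,G,H} → run C
t=10: ready={A,D,E,G,H} → run E
t=11: ready={A,D,E,G,H} → run E
t=12: ready={A,D,E,G,H} → run E
t=13: ready={A,D,E,G,H} → run E
t=14: ready={A,D,E,G,H} → run E
t=15: ready={A,D,E,G,H} → run E
t=16: ready={A,D,E,G,H} → run E
t=17: ready={A,D,G,H} → run A
t=18: ready={A,D,G,H} → run A
t=19: ready={A,D,G,H} → run A
t=20: ready={A,D,G,H} → run A
t=21: ready={A,D,G,H} → run A
t=22: ready={D,G,H} → run D
t=23: ready={D,G,H} → run D
t=24: ready={D,G,H} → run D
t=25: ready={G,H} → run G
t=26: ready={G,H} → run G
t=27: ready={G,H} → run G
t=28: ready={G,H} → run G
t=29: ready={G,H} → run G
t=30: ready={G,H} → run G
t=31: ready={G,H} → run G
t=32: ready={H} → run H
t=33: ready={H} → run H
t=34: ready={H} → run H
t=35: ready={H} → run H
t=36: ready={H} → run H
t=37: (idle)
t=38: (idle)
t=39: (idle)
t=40: (idle)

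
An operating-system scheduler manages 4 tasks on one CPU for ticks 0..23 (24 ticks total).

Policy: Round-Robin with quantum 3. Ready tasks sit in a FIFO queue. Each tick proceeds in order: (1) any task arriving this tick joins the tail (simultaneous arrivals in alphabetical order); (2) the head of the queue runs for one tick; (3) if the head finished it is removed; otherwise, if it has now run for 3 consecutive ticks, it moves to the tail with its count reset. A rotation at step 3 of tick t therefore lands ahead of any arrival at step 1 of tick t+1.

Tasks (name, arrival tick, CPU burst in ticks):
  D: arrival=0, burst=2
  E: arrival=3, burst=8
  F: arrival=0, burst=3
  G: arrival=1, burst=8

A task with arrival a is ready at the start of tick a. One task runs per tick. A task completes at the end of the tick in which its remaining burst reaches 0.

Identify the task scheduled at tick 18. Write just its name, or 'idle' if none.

t=0: queue=[D,F] q_used=0 → run D
t=1: queue=[D,F,G] q_used=1 → run D
t=2: queue=[F,G] q_used=0 → run F
t=3: queue=[F,G,E] q_used=1 → run F
t=4: queue=[F,G,E] q_used=2 → run F
t=5: queue=[G,E] q_used=0 → run G
t=6: queue=[G,E] q_used=1 → run G
t=7: queue=[G,E] q_used=2 → run G
t=8: queue=[E,G] q_used=0 → run E
t=9: queue=[E,G] q_used=1 → run E
t=10: queue=[E,G] q_used=2 → run E
t=11: queue=[G,E] q_used=0 → run G
t=12: queue=[G,E] q_used=1 → run G
t=13: queue=[G,E] q_used=2 → run G
t=14: queue=[E,G] q_used=0 → run E
t=15: queue=[E,G] q_used=1 → run E
t=16: queue=[E,G] q_used=2 → run E
t=17: queue=[G,E] q_used=0 → run G
t=18: queue=[G,E] q_used=1 → run G
t=19: queue=[E] q_used=0 → run E
t=20: queue=[E] q_used=1 → run E
t=21: (idle)
t=22: (idle)
t=23: (idle)

running at tick 18 = G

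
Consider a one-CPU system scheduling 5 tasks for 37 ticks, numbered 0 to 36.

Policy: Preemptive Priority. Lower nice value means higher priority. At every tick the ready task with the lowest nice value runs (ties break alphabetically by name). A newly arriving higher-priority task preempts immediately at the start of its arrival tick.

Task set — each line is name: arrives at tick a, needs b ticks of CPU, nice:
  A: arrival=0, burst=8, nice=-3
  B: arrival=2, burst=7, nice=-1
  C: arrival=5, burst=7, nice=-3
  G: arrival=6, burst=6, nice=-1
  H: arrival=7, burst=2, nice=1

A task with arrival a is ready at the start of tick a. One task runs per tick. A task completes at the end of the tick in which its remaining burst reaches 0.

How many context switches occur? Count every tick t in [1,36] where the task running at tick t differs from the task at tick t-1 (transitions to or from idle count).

context switches = 5

t=0: ready={A} → run A
t=1: ready={A} → run A
t=2: ready={A,B} → run A
t=3: ready={A,B} → run A
t=4: ready={A,B} → run A
t=5: ready={A,B,C} → run A
t=6: ready={A,B,C,G} → run A
t=7: ready={A,B,C,G,H} → run A
t=8: ready={B,C,G,H} → run C
t=9: ready={B,C,G,H} → run C
t=10: ready={B,C,G,H} → run C
t=11: ready={B,C,G,H} → run C
t=12: ready={B,C,G,H} → run C
t=13: ready={B,C,G,H} → run C
t=14: ready={B,C,G,H} → run C
t=15: ready={B,G,H} → run B
t=16: ready={B,G,H} → run B
t=17: ready={B,G,H} → run B
t=18: ready={B,G,H} → run B
t=19: ready={B,G,H} → run B
t=20: ready={B,G,H} → run B
t=21: ready={B,G,H} → run B
t=22: ready={G,H} → run G
t=23: ready={G,H} → run G
t=24: ready={G,H} → run G
t=25: ready={G,H} → run G
t=26: ready={G,H} → run G
t=27: ready={G,H} → run G
t=28: ready={H} → run H
t=29: ready={H} → run H
t=30: (idle)
t=31: (idle)
t=32: (idle)
t=33: (idle)
t=34: (idle)
t=35: (idle)
t=36: (idle)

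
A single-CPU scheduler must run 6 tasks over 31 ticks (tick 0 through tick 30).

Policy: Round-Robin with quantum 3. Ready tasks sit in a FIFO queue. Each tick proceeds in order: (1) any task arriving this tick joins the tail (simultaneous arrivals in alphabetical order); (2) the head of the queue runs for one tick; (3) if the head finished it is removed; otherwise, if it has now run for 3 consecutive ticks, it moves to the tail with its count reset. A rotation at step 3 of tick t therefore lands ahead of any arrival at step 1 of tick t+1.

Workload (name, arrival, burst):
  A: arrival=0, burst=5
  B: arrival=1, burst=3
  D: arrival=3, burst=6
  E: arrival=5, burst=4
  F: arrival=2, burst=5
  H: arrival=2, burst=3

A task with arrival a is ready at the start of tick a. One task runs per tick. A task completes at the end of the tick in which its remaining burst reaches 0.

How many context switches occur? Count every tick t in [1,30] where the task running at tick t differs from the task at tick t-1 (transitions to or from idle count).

context switches = 10

t=0: queue=[A] q_used=0 → run A
t=1: queue=[A,B] q_used=1 → run A
t=2: queue=[A,B,F,H] q_used=2 → run A
t=3: queue=[B,F,H,A,D] q_used=0 → run B
t=4: queue=[B,F,H,A,D] q_used=1 → run B
t=5: queue=[B,F,H,A,D,E] q_used=2 → run B
t=6: queue=[F,H,A,D,E] q_used=0 → run F
t=7: queue=[F,H,A,D,E] q_used=1 → run F
t=8: queue=[F,H,A,D,E] q_used=2 → run F
t=9: queue=[H,A,D,E,F] q_used=0 → run H
t=10: queue=[H,A,D,E,F] q_used=1 → run H
t=11: queue=[H,A,D,E,F] q_used=2 → run H
t=12: queue=[A,D,E,F] q_used=0 → run A
t=13: queue=[A,D,E,F] q_used=1 → run A
t=14: queue=[D,E,F] q_used=0 → run D
t=15: queue=[D,E,F] q_used=1 → run D
t=16: queue=[D,E,F] q_used=2 → run D
t=17: queue=[E,F,D] q_used=0 → run E
t=18: queue=[E,F,D] q_used=1 → run E
t=19: queue=[E,F,D] q_used=2 → run E
t=20: queue=[F,D,E] q_used=0 → run F
t=21: queue=[F,D,E] q_used=1 → run F
t=22: queue=[D,E] q_used=0 → run D
t=23: queue=[D,E] q_used=1 → run D
t=24: queue=[D,E] q_used=2 → run D
t=25: queue=[E] q_used=0 → run E
t=26: (idle)
t=27: (idle)
t=28: (idle)
t=29: (idle)
t=30: (idle)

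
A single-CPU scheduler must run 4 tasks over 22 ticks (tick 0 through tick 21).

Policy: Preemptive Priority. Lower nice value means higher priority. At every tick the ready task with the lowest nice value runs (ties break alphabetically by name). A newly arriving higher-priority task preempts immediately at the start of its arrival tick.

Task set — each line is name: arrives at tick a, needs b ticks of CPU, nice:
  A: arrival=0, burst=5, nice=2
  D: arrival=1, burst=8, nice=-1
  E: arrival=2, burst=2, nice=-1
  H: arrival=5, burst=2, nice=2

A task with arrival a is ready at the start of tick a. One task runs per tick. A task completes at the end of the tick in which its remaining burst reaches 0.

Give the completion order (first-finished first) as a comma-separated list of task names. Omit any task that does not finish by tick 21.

completion order = D, E, A, H

t=0: ready={A} → run A
t=1: ready={A,D} → run D
t=2: ready={A,D,E} → run D
t=3: ready={A,D,E} → run D
t=4: ready={A,D,E} → run D
t=5: ready={A,D,E,H} → run D
t=6: ready={A,D,E,H} → run D
t=7: ready={A,D,E,H} → run D
t=8: ready={A,D,E,H} → run D
t=9: ready={A,E,H} → run E
t=10: ready={A,E,H} → run E
t=11: ready={A,H} → run A
t=12: ready={A,H} → run A
t=13: ready={A,H} → run A
t=14: ready={A,H} → run A
t=15: ready={H} → run H
t=16: ready={H} → run H
t=17: (idle)
t=18: (idle)
t=19: (idle)
t=20: (idle)
t=21: (idle)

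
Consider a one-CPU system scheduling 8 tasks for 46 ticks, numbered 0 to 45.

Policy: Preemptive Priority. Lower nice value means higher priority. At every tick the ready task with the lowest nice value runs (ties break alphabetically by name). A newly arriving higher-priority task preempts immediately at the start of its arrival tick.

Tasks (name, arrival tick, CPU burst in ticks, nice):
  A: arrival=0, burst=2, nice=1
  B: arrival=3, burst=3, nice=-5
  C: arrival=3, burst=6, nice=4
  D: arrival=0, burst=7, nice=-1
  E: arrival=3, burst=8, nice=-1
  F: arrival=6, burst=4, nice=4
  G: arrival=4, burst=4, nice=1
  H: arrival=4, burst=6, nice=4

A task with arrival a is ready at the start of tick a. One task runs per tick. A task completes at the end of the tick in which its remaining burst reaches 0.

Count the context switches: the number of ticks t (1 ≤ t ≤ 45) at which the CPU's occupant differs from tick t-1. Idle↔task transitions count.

context switches = 9

t=0: ready={A,D} → run D
t=1: ready={A,D} → run D
t=2: ready={A,D} → run D
t=3: ready={A,B,C,D,E} → run B
t=4: ready={A,B,C,D,E,G,H} → run B
t=5: ready={A,B,C,D,E,G,H} → run B
t=6: ready={A,C,D,E,F,G,H} → run D
t=7: ready={A,C,D,E,F,G,H} → run D
t=8: ready={A,C,D,E,F,G,H} → run D
t=9: ready={A,C,D,E,F,G,H} → run D
t=10: ready={A,C,E,F,G,H} → run E
t=11: ready={A,C,E,F,G,H} → run E
t=12: ready={A,C,E,F,G,H} → run E
t=13: ready={A,C,E,F,G,H} → run E
t=14: ready={A,C,E,F,G,H} → run E
t=15: ready={A,C,E,F,G,H} → run E
t=16: ready={A,C,E,F,G,H} → run E
t=17: ready={A,C,E,F,G,H} → run E
t=18: ready={A,C,F,G,H} → run A
t=19: ready={A,C,F,G,H} → run A
t=20: ready={C,F,G,H} → run G
t=21: ready={C,F,G,H} → run G
t=22: ready={C,F,G,H} → run G
t=23: ready={C,F,G,H} → run G
t=24: ready={C,F,H} → run C
t=25: ready={C,F,H} → run C
t=26: ready={C,F,H} → run C
t=27: ready={C,F,H} → run C
t=28: ready={C,F,H} → run C
t=29: ready={C,F,H} → run C
t=30: ready={F,H} → run F
t=31: ready={F,H} → run F
t=32: ready={F,H} → run F
t=33: ready={F,H} → run F
t=34: ready={H} → run H
t=35: ready={H} → run H
t=36: ready={H} → run H
t=37: ready={H} → run H
t=38: ready={H} → run H
t=39: ready={H} → run H
t=40: (idle)
t=41: (idle)
t=42: (idle)
t=43: (idle)
t=44: (idle)
t=45: (idle)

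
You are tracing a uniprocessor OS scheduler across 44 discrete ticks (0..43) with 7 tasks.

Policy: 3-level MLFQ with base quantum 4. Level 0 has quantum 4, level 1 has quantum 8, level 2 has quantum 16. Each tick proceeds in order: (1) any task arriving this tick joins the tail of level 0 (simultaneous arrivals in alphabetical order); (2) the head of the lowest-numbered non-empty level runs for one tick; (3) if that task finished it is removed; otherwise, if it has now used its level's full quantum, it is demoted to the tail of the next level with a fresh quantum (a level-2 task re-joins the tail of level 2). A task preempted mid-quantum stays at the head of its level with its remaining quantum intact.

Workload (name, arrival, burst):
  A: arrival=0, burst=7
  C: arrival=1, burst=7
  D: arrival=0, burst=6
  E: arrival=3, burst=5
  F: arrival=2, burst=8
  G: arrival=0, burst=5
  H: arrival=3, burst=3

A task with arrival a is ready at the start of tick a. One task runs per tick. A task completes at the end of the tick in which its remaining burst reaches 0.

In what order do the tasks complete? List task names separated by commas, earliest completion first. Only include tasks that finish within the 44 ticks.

t=0: L0/L1/L2 = ADG/-/- → run A
t=1: L0/L1/L2 = ADGC/-/- → run A
t=2: L0/L1/L2 = ADGCF/-/- → run A
t=3: L0/L1/L2 = ADGCFEH/-/- → run A
t=4: L0/L1/L2 = DGCFEH/A/- → run D
t=5: L0/L1/L2 = DGCFEH/A/- → run D
t=6: L0/L1/L2 = DGCFEH/A/- → run D
t=7: L0/L1/L2 = DGCFEH/A/- → run D
t=8: L0/L1/L2 = GCFEH/AD/- → run G
t=9: L0/L1/L2 = GCFEH/AD/- → run G
t=10: L0/L1/L2 = GCFEH/AD/- → run G
t=11: L0/L1/L2 = GCFEH/AD/- → run G
t=12: L0/L1/L2 = CFEH/ADG/- → run C
t=13: L0/L1/L2 = CFEH/ADG/- → run C
t=14: L0/L1/L2 = CFEH/ADG/- → run C
t=15: L0/L1/L2 = CFEH/ADG/- → run C
t=16: L0/L1/L2 = FEH/ADGC/- → run F
t=17: L0/L1/L2 = FEH/ADGC/- → run F
t=18: L0/L1/L2 = FEH/ADGC/- → run F
t=19: L0/L1/L2 = FEH/ADGC/- → run F
t=20: L0/L1/L2 = EH/ADGCF/- → run E
t=21: L0/L1/L2 = EH/ADGCF/- → run E
t=22: L0/L1/L2 = EH/ADGCF/- → run E
t=23: L0/L1/L2 = EH/ADGCF/- → run E
t=24: L0/L1/L2 = H/ADGCFE/- → run H
t=25: L0/L1/L2 = H/ADGCFE/- → run H
t=26: L0/L1/L2 = H/ADGCFE/- → run H
t=27: L0/L1/L2 = -/ADGCFE/- → run A
t=28: L0/L1/L2 = -/ADGCFE/- → run A
t=29: L0/L1/L2 = -/ADGCFE/- → run A
t=30: L0/L1/L2 = -/DGCFE/- → run D
t=31: L0/L1/L2 = -/DGCFE/- → run D
t=32: L0/L1/L2 = -/GCFE/- → run G
t=33: L0/L1/L2 = -/CFE/- → run C
t=34: L0/L1/L2 = -/CFE/- → run C
t=35: L0/L1/L2 = -/CFE/- → run C
t=36: L0/L1/L2 = -/FE/- → run F
t=37: L0/L1/L2 = -/FE/- → run F
t=38: L0/L1/L2 = -/FE/- → run F
t=39: L0/L1/L2 = -/FE/- → run F
t=40: L0/L1/L2 = -/E/- → run E
t=41: (idle)
t=42: (idle)
t=43: (idle)

completion order = H, A, D, G, C, F, E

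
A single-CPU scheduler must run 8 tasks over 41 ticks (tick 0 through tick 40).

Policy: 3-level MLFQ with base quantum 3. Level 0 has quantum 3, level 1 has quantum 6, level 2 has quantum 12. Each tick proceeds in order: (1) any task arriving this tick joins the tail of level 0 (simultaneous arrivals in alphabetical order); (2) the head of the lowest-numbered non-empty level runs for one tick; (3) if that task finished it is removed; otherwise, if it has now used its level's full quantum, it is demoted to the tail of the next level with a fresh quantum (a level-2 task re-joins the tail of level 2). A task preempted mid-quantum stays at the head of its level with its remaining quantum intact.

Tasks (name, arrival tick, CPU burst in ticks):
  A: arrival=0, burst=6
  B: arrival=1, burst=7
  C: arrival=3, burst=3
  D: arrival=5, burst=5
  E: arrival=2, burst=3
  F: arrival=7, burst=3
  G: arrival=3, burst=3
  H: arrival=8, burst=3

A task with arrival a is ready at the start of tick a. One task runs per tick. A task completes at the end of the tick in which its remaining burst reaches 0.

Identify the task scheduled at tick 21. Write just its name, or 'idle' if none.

t=0: L0/L1/L2 = A/-/- → run A
t=1: L0/L1/L2 = AB/-/- → run A
t=2: L0/L1/L2 = ABE/-/- → run A
t=3: L0/L1/L2 = BECG/A/- → run B
t=4: L0/L1/L2 = BECG/A/- → run B
t=5: L0/L1/L2 = BECGD/A/- → run B
t=6: L0/L1/L2 = ECGD/AB/- → run E
t=7: L0/L1/L2 = ECGDF/AB/- → run E
t=8: L0/L1/L2 = ECGDFH/AB/- → run E
t=9: L0/L1/L2 = CGDFH/AB/- → run C
t=10: L0/L1/L2 = CGDFH/AB/- → run C
t=11: L0/L1/L2 = CGDFH/AB/- → run C
t=12: L0/L1/L2 = GDFH/AB/- → run G
t=13: L0/L1/L2 = GDFH/AB/- → run G
t=14: L0/L1/L2 = GDFH/AB/- → run G
t=15: L0/L1/L2 = DFH/AB/- → run D
t=16: L0/L1/L2 = DFH/AB/- → run D
t=17: L0/L1/L2 = DFH/AB/- → run D
t=18: L0/L1/L2 = FH/ABD/- → run F
t=19: L0/L1/L2 = FH/ABD/- → run F
t=20: L0/L1/L2 = FH/ABD/- → run F
t=21: L0/L1/L2 = H/ABD/- → run H
t=22: L0/L1/L2 = H/ABD/- → run H
t=23: L0/L1/L2 = H/ABD/- → run H
t=24: L0/L1/L2 = -/ABD/- → run A
t=25: L0/L1/L2 = -/ABD/- → run A
t=26: L0/L1/L2 = -/ABD/- → run A
t=27: L0/L1/L2 = -/BD/- → run B
t=28: L0/L1/L2 = -/BD/- → run B
t=29: L0/L1/L2 = -/BD/- → run B
t=30: L0/L1/L2 = -/BD/- → run B
t=31: L0/L1/L2 = -/D/- → run D
t=32: L0/L1/L2 = -/D/- → run D
t=33: (idle)
t=34: (idle)
t=35: (idle)
t=36: (idle)
t=37: (idle)
t=38: (idle)
t=39: (idle)
t=40: (idle)

running at tick 21 = H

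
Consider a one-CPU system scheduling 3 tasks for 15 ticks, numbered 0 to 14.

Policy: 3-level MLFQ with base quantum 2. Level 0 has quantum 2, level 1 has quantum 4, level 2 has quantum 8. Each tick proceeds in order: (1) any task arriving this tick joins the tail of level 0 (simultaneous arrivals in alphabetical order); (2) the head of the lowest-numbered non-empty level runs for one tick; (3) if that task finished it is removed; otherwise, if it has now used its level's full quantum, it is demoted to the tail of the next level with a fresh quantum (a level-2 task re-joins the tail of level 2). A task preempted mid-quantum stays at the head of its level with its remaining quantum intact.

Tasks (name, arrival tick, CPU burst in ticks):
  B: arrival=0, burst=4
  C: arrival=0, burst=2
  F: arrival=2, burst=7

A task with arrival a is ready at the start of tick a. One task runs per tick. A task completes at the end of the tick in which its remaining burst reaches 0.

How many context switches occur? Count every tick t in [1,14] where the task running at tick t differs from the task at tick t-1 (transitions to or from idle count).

t=0: L0/L1/L2 = BC/-/- → run B
t=1: L0/L1/L2 = BC/-/- → run B
t=2: L0/L1/L2 = CF/B/- → run C
t=3: L0/L1/L2 = CF/B/- → run C
t=4: L0/L1/L2 = F/B/- → run F
t=5: L0/L1/L2 = F/B/- → run F
t=6: L0/L1/L2 = -/BF/- → run B
t=7: L0/L1/L2 = -/BF/- → run B
t=8: L0/L1/L2 = -/F/- → run F
t=9: L0/L1/L2 = -/F/- → run F
t=10: L0/L1/L2 = -/F/- → run F
t=11: L0/L1/L2 = -/F/- → run F
t=12: L0/L1/L2 = -/-/F → run F
t=13: (idle)
t=14: (idle)

context switches = 5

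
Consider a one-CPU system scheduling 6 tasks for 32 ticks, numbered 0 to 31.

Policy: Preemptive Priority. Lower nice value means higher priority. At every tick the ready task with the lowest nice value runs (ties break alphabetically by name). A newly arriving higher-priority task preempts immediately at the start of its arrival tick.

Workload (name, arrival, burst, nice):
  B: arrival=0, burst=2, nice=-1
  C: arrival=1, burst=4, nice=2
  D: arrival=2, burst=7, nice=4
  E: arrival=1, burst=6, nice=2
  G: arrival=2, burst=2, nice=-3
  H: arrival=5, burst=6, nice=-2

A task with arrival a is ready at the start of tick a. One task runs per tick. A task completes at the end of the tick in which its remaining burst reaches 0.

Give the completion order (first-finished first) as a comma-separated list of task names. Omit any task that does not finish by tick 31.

t=0: ready={B} → run B
t=1: ready={B,C,E} → run B
t=2: ready={C,D,E,G} → run G
t=3: ready={C,D,E,G} → run G
t=4: ready={C,D,E} → run C
t=5: ready={C,D,E,H} → run H
t=6: ready={C,D,E,H} → run H
t=7: ready={C,D,E,H} → run H
t=8: ready={C,D,E,H} → run H
t=9: ready={C,D,E,H} → run H
t=10: ready={C,D,E,H} → run H
t=11: ready={C,D,E} → run C
t=12: ready={C,D,E} → run C
t=13: ready={C,D,E} → run C
t=14: ready={D,E} → run E
t=15: ready={D,E} → run E
t=16: ready={D,E} → run E
t=17: ready={D,E} → run E
t=18: ready={D,E} → run E
t=19: ready={D,E} → run E
t=20: ready={D} → run D
t=21: ready={D} → run D
t=22: ready={D} → run D
t=23: ready={D} → run D
t=24: ready={D} → run D
t=25: ready={D} → run D
t=26: ready={D} → run D
t=27: (idle)
t=28: (idle)
t=29: (idle)
t=30: (idle)
t=31: (idle)

completion order = B, G, H, C, E, D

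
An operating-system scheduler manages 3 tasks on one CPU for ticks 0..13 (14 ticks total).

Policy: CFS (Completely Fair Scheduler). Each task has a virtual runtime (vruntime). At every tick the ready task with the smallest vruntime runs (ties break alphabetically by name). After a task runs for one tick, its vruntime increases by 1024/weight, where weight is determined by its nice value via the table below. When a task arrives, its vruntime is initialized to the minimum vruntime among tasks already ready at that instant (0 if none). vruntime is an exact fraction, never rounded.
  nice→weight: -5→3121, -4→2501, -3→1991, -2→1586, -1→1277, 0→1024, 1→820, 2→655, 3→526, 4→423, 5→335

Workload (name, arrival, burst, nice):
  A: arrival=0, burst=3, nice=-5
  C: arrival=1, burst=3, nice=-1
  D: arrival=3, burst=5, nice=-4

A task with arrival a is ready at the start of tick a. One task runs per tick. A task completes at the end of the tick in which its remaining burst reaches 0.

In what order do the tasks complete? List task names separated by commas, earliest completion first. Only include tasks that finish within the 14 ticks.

t=0: vr[A=0] → run A
t=1: vr[A=1024/3121 C=1024/3121] → run A
t=2: vr[A=2048/3121 C=1024/3121] → run C
t=3: vr[A=2048/3121 C=4503552/3985517 D=2048/3121] → run A
t=4: vr[C=4503552/3985517 D=2048/3121] → run D
t=5: vr[C=4503552/3985517 D=8317952/7805621] → run D
t=6: vr[C=4503552/3985517 D=11513856/7805621] → run C
t=7: vr[C=7699456/3985517 D=11513856/7805621] → run D
t=8: vr[C=7699456/3985517 D=14709760/7805621] → run D
t=9: vr[C=7699456/3985517 D=17905664/7805621] → run C
t=10: vr[D=17905664/7805621] → run D
t=11: (idle)
t=12: (idle)
t=13: (idle)

completion order = A, C, D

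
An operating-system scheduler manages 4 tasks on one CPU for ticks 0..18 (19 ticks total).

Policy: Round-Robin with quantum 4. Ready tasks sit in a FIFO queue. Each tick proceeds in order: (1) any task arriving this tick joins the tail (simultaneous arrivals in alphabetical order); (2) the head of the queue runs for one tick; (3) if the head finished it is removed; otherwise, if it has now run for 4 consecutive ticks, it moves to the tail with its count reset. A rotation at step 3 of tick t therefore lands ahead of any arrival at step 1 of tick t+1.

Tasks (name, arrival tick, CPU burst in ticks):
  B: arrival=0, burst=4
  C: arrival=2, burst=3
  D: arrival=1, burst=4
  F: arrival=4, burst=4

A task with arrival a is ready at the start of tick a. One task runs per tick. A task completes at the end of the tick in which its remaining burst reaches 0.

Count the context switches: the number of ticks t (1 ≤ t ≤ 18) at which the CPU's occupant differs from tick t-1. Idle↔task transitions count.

t=0: queue=[B] q_used=0 → run B
t=1: queue=[B,D] q_used=1 → run B
t=2: queue=[B,D,C] q_used=2 → run B
t=3: queue=[B,D,C] q_used=3 → run B
t=4: queue=[D,C,F] q_used=0 → run D
t=5: queue=[D,C,F] q_used=1 → run D
t=6: queue=[D,C,F] q_used=2 → run D
t=7: queue=[D,C,F] q_used=3 → run D
t=8: queue=[C,F] q_used=0 → run C
t=9: queue=[C,F] q_used=1 → run C
t=10: queue=[C,F] q_used=2 → run C
t=11: queue=[F] q_used=0 → run F
t=12: queue=[F] q_used=1 → run F
t=13: queue=[F] q_used=2 → run F
t=14: queue=[F] q_used=3 → run F
t=15: (idle)
t=16: (idle)
t=17: (idle)
t=18: (idle)

context switches = 4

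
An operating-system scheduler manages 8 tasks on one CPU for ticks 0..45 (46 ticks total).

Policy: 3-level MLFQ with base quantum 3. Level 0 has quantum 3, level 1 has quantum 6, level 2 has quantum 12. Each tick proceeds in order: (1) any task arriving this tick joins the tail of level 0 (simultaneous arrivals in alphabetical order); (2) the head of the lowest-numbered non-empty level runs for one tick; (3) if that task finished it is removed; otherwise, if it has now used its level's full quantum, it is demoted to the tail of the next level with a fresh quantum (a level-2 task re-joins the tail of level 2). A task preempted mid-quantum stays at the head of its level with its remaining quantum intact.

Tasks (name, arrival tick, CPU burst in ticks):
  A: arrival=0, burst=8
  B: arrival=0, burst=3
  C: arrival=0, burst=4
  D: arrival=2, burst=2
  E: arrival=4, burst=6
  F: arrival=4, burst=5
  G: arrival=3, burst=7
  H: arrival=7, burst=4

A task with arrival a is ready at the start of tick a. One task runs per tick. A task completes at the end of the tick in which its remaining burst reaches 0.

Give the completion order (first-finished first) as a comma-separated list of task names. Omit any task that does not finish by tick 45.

t=0: L0/L1/L2 = ABC/-/- → run A
t=1: L0/L1/L2 = ABC/-/- → run A
t=2: L0/L1/L2 = ABCD/-/- → run A
t=3: L0/L1/L2 = BCDG/A/- → run B
t=4: L0/L1/L2 = BCDGEF/A/- → run B
t=5: L0/L1/L2 = BCDGEF/A/- → run B
t=6: L0/L1/L2 = CDGEF/A/- → run C
t=7: L0/L1/L2 = CDGEFH/A/- → run C
t=8: L0/L1/L2 = CDGEFH/A/- → run C
t=9: L0/L1/L2 = DGEFH/AC/- → run D
t=10: L0/L1/L2 = DGEFH/AC/- → run D
t=11: L0/L1/L2 = GEFH/AC/- → run G
t=12: L0/L1/L2 = GEFH/AC/- → run G
t=13: L0/L1/L2 = GEFH/AC/- → run G
t=14: L0/L1/L2 = EFH/ACG/- → run E
t=15: L0/L1/L2 = EFH/ACG/- → run E
t=16: L0/L1/L2 = EFH/ACG/- → run E
t=17: L0/L1/L2 = FH/ACGE/- → run F
t=18: L0/L1/L2 = FH/ACGE/- → run F
t=19: L0/L1/L2 = FH/ACGE/- → run F
t=20: L0/L1/L2 = H/ACGEF/- → run H
t=21: L0/L1/L2 = H/ACGEF/- → run H
t=22: L0/L1/L2 = H/ACGEF/- → run H
t=23: L0/L1/L2 = -/ACGEFH/- → run A
t=24: L0/L1/L2 = -/ACGEFH/- → run A
t=25: L0/L1/L2 = -/ACGEFH/- → run A
t=26: L0/L1/L2 = -/ACGEFH/- → run A
t=27: L0/L1/L2 = -/ACGEFH/- → run A
t=28: L0/L1/L2 = -/CGEFH/- → run C
t=29: L0/L1/L2 = -/GEFH/- → run G
t=30: L0/L1/L2 = -/GEFH/- → run G
t=31: L0/L1/L2 = -/GEFH/- → run G
t=32: L0/L1/L2 = -/GEFH/- → run G
t=33: L0/L1/L2 = -/EFH/- → run E
t=34: L0/L1/L2 = -/EFH/- → run E
t=35: L0/L1/L2 = -/EFH/- → run E
t=36: L0/L1/L2 = -/FH/- → run F
t=37: L0/L1/L2 = -/FH/- → run F
t=38: L0/L1/L2 = -/H/- → run H
t=39: (idle)
t=40: (idle)
t=41: (idle)
t=42: (idle)
t=43: (idle)
t=44: (idle)
t=45: (idle)

completion order = B, D, A, C, G, E, F, H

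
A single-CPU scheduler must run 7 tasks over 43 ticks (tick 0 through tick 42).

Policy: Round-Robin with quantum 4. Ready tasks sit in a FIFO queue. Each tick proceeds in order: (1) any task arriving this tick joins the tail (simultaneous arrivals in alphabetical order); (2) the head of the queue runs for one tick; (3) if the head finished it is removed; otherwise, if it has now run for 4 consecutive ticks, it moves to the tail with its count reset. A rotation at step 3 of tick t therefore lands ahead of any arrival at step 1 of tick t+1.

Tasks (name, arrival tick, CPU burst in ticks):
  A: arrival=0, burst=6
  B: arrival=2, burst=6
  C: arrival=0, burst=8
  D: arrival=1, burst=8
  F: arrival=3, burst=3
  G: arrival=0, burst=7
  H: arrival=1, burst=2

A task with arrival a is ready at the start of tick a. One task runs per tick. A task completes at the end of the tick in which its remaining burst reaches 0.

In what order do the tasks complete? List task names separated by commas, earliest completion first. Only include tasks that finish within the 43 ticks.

t=0: queue=[A,C,G] q_used=0 → run A
t=1: queue=[A,C,G,D,H] q_used=1 → run A
t=2: queue=[A,C,G,D,H,B] q_used=2 → run A
t=3: queue=[A,C,G,D,H,B,F] q_used=3 → run A
t=4: queue=[C,G,D,H,B,F,A] q_used=0 → run C
t=5: queue=[C,G,D,H,B,F,A] q_used=1 → run C
t=6: queue=[C,G,D,H,B,F,A] q_used=2 → run C
t=7: queue=[C,G,D,H,B,F,A] q_used=3 → run C
t=8: queue=[G,D,H,B,F,A,C] q_used=0 → run G
t=9: queue=[G,D,H,B,F,A,C] q_used=1 → run G
t=10: queue=[G,D,H,B,F,A,C] q_used=2 → run G
t=11: queue=[G,D,H,B,F,A,C] q_used=3 → run G
t=12: queue=[D,H,B,F,A,C,G] q_used=0 → run D
t=13: queue=[D,H,B,F,A,C,G] q_used=1 → run D
t=14: queue=[D,H,B,F,A,C,G] q_used=2 → run D
t=15: queue=[D,H,B,F,A,C,G] q_used=3 → run D
t=16: queue=[H,B,F,A,C,G,D] q_used=0 → run H
t=17: queue=[H,B,F,A,C,G,D] q_used=1 → run H
t=18: queue=[B,F,A,C,G,D] q_used=0 → run B
t=19: queue=[B,F,A,C,G,D] q_used=1 → run B
t=20: queue=[B,F,A,C,G,D] q_used=2 → run B
t=21: queue=[B,F,A,C,G,D] q_used=3 → run B
t=22: queue=[F,A,C,G,D,B] q_used=0 → run F
t=23: queue=[F,A,C,G,D,B] q_used=1 → run F
t=24: queue=[F,A,C,G,D,B] q_used=2 → run F
t=25: queue=[A,C,G,D,B] q_used=0 → run A
t=26: queue=[A,C,G,D,B] q_used=1 → run A
t=27: queue=[C,G,D,B] q_used=0 → run C
t=28: queue=[C,G,D,B] q_used=1 → run C
t=29: queue=[C,G,D,B] q_used=2 → run C
t=30: queue=[C,G,D,B] q_used=3 → run C
t=31: queue=[G,D,B] q_used=0 → run G
t=32: queue=[G,D,B] q_used=1 → run G
t=33: queue=[G,D,B] q_used=2 → run G
t=34: queue=[D,B] q_used=0 → run D
t=35: queue=[D,B] q_used=1 → run D
t=36: queue=[D,B] q_used=2 → run D
t=37: queue=[D,B] q_used=3 → run D
t=38: queue=[B] q_used=0 → run B
t=39: queue=[B] q_used=1 → run B
t=40: (idle)
t=41: (idle)
t=42: (idle)

completion order = H, F, A, C, G, D, B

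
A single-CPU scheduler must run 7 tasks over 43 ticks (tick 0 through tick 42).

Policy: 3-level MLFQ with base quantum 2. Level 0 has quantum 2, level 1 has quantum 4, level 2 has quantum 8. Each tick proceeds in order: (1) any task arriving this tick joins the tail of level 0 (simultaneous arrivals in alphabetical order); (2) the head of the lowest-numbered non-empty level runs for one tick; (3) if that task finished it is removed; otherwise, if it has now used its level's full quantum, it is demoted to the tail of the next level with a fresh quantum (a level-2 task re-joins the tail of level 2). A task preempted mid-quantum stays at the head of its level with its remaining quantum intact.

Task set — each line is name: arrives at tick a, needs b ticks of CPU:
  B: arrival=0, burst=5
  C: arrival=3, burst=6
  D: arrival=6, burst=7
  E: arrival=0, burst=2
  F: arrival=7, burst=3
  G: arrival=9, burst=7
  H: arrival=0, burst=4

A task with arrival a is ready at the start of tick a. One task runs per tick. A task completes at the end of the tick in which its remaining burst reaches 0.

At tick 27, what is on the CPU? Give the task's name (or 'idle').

running at tick 27 = F

t=0: L0/L1/L2 = BEH/-/- → run B
t=1: L0/L1/L2 = BEH/-/- → run B
t=2: L0/L1/L2 = EH/B/- → run E
t=3: L0/L1/L2 = EHC/B/- → run E
t=4: L0/L1/L2 = HC/B/- → run H
t=5: L0/L1/L2 = HC/B/- → run H
t=6: L0/L1/L2 = CD/BH/- → run C
t=7: L0/L1/L2 = CDF/BH/- → run C
t=8: L0/L1/L2 = DF/BHC/- → run D
t=9: L0/L1/L2 = DFG/BHC/- → run D
t=10: L0/L1/L2 = FG/BHCD/- → run F
t=11: L0/L1/L2 = FG/BHCD/- → run F
t=12: L0/L1/L2 = G/BHCDF/- → run G
t=13: L0/L1/L2 = G/BHCDF/- → run G
t=14: L0/L1/L2 = -/BHCDFG/- → run B
t=15: L0/L1/L2 = -/BHCDFG/- → run B
t=16: L0/L1/L2 = -/BHCDFG/- → run B
t=17: L0/L1/L2 = -/HCDFG/- → run H
t=18: L0/L1/L2 = -/HCDFG/- → run H
t=19: L0/L1/L2 = -/CDFG/- → run C
t=20: L0/L1/L2 = -/CDFG/- → run C
t=21: L0/L1/L2 = -/CDFG/- → run C
t=22: L0/L1/L2 = -/CDFG/- → run C
t=23: L0/L1/L2 = -/DFG/- → run D
t=24: L0/L1/L2 = -/DFG/- → run D
t=25: L0/L1/L2 = -/DFG/- → run D
t=26: L0/L1/L2 = -/DFG/- → run D
t=27: L0/L1/L2 = -/FG/D → run F
t=28: L0/L1/L2 = -/G/D → run G
t=29: L0/L1/L2 = -/G/D → run G
t=30: L0/L1/L2 = -/G/D → run G
t=31: L0/L1/L2 = -/G/D → run G
t=32: L0/L1/L2 = -/-/DG → run D
t=33: L0/L1/L2 = -/-/G → run G
t=34: (idle)
t=35: (idle)
t=36: (idle)
t=37: (idle)
t=38: (idle)
t=39: (idle)
t=40: (idle)
t=41: (idle)
t=42: (idle)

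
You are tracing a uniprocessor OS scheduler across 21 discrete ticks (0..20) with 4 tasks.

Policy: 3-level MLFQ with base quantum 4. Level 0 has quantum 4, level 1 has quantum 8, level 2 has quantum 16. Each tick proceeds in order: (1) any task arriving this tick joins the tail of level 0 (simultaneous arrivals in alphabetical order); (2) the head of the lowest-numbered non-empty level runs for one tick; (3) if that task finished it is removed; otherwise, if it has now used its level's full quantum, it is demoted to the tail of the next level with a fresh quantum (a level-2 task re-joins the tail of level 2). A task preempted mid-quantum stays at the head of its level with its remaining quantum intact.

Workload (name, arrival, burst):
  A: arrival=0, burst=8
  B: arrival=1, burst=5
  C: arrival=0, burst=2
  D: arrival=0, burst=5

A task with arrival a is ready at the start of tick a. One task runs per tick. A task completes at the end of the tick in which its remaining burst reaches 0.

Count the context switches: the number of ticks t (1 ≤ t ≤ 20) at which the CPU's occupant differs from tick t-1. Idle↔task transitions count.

context switches = 7

t=0: L0/L1/L2 = ACD/-/- → run A
t=1: L0/L1/L2 = ACDB/-/- → run A
t=2: L0/L1/L2 = ACDB/-/- → run A
t=3: L0/L1/L2 = ACDB/-/- → run A
t=4: L0/L1/L2 = CDB/A/- → run C
t=5: L0/L1/L2 = CDB/A/- → run C
t=6: L0/L1/L2 = DB/A/- → run D
t=7: L0/L1/L2 = DB/A/- → run D
t=8: L0/L1/L2 = DB/A/- → run D
t=9: L0/L1/L2 = DB/A/- → run D
t=10: L0/L1/L2 = B/AD/- → run B
t=11: L0/L1/L2 = B/AD/- → run B
t=12: L0/L1/L2 = B/AD/- → run B
t=13: L0/L1/L2 = B/AD/- → run B
t=14: L0/L1/L2 = -/ADB/- → run A
t=15: L0/L1/L2 = -/ADB/- → run A
t=16: L0/L1/L2 = -/ADB/- → run A
t=17: L0/L1/L2 = -/ADB/- → run A
t=18: L0/L1/L2 = -/DB/- → run D
t=19: L0/L1/L2 = -/B/- → run B
t=20: (idle)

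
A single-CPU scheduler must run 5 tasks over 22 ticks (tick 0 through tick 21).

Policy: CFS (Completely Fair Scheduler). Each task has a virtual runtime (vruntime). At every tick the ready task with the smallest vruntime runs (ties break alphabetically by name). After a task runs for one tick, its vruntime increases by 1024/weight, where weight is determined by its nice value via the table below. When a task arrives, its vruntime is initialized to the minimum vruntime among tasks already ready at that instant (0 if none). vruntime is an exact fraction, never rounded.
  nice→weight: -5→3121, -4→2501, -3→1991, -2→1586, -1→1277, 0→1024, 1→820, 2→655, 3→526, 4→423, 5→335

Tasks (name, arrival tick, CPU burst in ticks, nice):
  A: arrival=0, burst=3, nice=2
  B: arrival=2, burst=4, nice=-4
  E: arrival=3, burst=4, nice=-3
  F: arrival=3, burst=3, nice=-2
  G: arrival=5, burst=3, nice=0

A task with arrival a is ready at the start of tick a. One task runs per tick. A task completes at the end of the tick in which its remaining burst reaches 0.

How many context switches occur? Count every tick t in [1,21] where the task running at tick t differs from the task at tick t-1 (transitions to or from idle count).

t=0: vr[A=0] → run A
t=1: vr[A=1024/655] → run A
t=2: vr[A=2048/655 B=2048/655] → run A
t=3: vr[B=2048/655 E=2048/655 F=2048/655] → run B
t=4: vr[B=5792768/1638155 E=2048/655 F=2048/655] → run E
t=5: vr[B=5792768/1638155 E=4748288/1304105 F=2048/655 G=2048/655] → run F
t=6: vr[B=5792768/1638155 E=4748288/1304105 F=1959424/519415 G=2048/655] → run G
t=7: vr[B=5792768/1638155 E=4748288/1304105 F=1959424/519415 G=2703/655] → run B
t=8: vr[B=6463488/1638155 E=4748288/1304105 F=1959424/519415 G=2703/655] → run E
t=9: vr[B=6463488/1638155 E=5419008/1304105 F=1959424/519415 G=2703/655] → run F
t=10: vr[B=6463488/1638155 E=5419008/1304105 F=2294784/519415 G=2703/655] → run B
t=11: vr[B=7134208/1638155 E=5419008/1304105 F=2294784/519415 G=2703/655] → run G
t=12: vr[B=7134208/1638155 E=5419008/1304105 F=2294784/519415 G=3358/655] → run E
t=13: vr[B=7134208/1638155 E=6089728/1304105 F=2294784/519415 G=3358/655] → run B
t=14: vr[E=6089728/1304105 F=2294784/519415 G=3358/655] → run F
t=15: vr[E=6089728/1304105 G=3358/655] → run E
t=16: vr[G=3358/655] → run G
t=17: (idle)
t=18: (idle)
t=19: (idle)
t=20: (idle)
t=21: (idle)

context switches = 15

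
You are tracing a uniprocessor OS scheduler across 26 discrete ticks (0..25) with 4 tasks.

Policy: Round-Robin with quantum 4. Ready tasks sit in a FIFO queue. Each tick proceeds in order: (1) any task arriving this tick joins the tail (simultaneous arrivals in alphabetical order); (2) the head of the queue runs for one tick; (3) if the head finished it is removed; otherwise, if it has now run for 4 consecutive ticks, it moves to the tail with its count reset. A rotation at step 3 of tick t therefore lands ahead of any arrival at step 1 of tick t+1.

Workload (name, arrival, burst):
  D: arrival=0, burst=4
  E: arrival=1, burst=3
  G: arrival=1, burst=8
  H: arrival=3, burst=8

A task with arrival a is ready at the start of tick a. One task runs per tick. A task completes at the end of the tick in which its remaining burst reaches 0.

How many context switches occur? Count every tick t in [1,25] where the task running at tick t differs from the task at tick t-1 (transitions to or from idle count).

t=0: queue=[D] q_used=0 → run D
t=1: queue=[D,E,G] q_used=1 → run D
t=2: queue=[D,E,G] q_used=2 → run D
t=3: queue=[D,E,G,H] q_used=3 → run D
t=4: queue=[E,G,H] q_used=0 → run E
t=5: queue=[E,G,H] q_used=1 → run E
t=6: queue=[E,G,H] q_used=2 → run E
t=7: queue=[G,H] q_used=0 → run G
t=8: queue=[G,H] q_used=1 → run G
t=9: queue=[G,H] q_used=2 → run G
t=10: queue=[G,H] q_used=3 → run G
t=11: queue=[H,G] q_used=0 → run H
t=12: queue=[H,G] q_used=1 → run H
t=13: queue=[H,G] q_used=2 → run H
t=14: queue=[H,G] q_used=3 → run H
t=15: queue=[G,H] q_used=0 → run G
t=16: queue=[G,H] q_used=1 → run G
t=17: queue=[G,H] q_used=2 → run G
t=18: queue=[G,H] q_used=3 → run G
t=19: queue=[H] q_used=0 → run H
t=20: queue=[H] q_used=1 → run H
t=21: queue=[H] q_used=2 → run H
t=22: queue=[H] q_used=3 → run H
t=23: (idle)
t=24: (idle)
t=25: (idle)

context switches = 6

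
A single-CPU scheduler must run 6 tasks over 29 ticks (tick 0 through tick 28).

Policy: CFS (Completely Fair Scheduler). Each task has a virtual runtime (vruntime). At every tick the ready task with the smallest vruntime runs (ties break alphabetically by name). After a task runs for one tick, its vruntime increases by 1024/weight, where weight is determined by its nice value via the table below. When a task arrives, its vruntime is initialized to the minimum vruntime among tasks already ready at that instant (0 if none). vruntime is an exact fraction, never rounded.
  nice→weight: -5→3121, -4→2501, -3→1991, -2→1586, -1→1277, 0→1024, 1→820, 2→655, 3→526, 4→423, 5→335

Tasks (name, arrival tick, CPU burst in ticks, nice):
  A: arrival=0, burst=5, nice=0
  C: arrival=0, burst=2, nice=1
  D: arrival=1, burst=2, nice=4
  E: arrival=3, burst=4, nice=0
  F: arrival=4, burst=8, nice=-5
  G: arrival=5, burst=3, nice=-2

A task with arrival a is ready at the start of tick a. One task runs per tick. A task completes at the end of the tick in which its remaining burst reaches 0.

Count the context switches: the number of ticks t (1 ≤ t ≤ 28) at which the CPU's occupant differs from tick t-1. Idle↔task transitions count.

t=0: vr[A=0 C=0] → run A
t=1: vr[A=1 C=0 D=0] → run C
t=2: vr[A=1 C=256/205 D=0] → run D
t=3: vr[A=1 C=256/205 D=1024/423 E=1] → run A
t=4: vr[A=2 C=256/205 D=1024/423 E=1 F=1] → run E
t=5: vr[A=2 C=256/205 D=1024/423 E=2 F=1 G=1] → run F
t=6: vr[A=2 C=256/205 D=1024/423 E=2 F=4145/3121 G=1] → run G
t=7: vr[A=2 C=256/205 D=1024/423 E=2 F=4145/3121 G=1305/793] → run C
t=8: vr[A=2 D=1024/423 E=2 F=4145/3121 G=1305/793] → run F
t=9: vr[A=2 D=1024/423 E=2 F=5169/3121 G=1305/793] → run G
t=10: vr[A=2 D=1024/423 E=2 F=5169/3121 G=1817/793] → run F
t=11: vr[A=2 D=1024/423 E=2 F=6193/3121 G=1817/793] → run F
t=12: vr[A=2 D=1024/423 E=2 F=7217/3121 G=1817/793] → run A
t=13: vr[A=3 D=1024/423 E=2 F=7217/3121 G=1817/793] → run E
t=14: vr[A=3 D=1024/423 E=3 F=7217/3121 G=1817/793] → run G
t=15: vr[A=3 D=1024/423 E=3 F=7217/3121] → run F
t=16: vr[A=3 D=1024/423 E=3 F=8241/3121] → run D
t=17: vr[A=3 E=3 F=8241/3121] → run F
t=18: vr[A=3 E=3 F=9265/3121] → run F
t=19: vr[A=3 E=3 F=10289/3121] → run A
t=20: vr[A=4 E=3 F=10289/3121] → run E
t=21: vr[A=4 E=4 F=10289/3121] → run F
t=22: vr[A=4 E=4] → run A
t=23: vr[E=4] → run E
t=24: (idle)
t=25: (idle)
t=26: (idle)
t=27: (idle)
t=28: (idle)

context switches = 22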